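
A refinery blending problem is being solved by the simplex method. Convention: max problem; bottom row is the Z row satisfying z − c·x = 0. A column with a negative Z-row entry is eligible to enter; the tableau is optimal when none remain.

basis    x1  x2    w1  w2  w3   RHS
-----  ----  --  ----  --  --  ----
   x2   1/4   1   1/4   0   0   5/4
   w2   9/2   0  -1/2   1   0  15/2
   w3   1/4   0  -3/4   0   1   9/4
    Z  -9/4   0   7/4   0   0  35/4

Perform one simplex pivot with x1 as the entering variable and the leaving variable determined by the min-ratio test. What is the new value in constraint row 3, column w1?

-13/18

Ratio test on column x1 — row 1: (5/4)/(1/4) = 5; row 2: (15/2)/(9/2) = 5/3; row 3: (9/4)/(1/4) = 9. Minimum is 5/3 at row 2 (w2 leaves); pivot element 9/2.
Divide row 2 by 9/2; eliminate column x1 from the other rows.
Row 3 update in column w1: -3/4 − (1/4)·(-1/9) = -13/18.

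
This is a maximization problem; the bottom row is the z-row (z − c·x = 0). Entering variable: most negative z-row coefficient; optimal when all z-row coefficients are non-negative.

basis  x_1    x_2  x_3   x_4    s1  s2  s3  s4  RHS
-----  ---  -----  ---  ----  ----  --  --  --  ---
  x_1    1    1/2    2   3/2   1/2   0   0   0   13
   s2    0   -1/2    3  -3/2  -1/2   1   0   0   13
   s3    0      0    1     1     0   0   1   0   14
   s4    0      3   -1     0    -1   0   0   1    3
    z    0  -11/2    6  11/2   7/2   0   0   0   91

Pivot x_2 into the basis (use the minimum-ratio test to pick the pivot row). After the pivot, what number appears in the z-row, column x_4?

Ratio test on column x_2 — row 1: 13/(1/2) = 26; row 2: entry -1/2 ≤ 0; row 3: entry 0 ≤ 0; row 4: 3/3 = 1. Minimum is 1 at row 4 (s4 leaves); pivot element 3.
Divide row 4 by 3; eliminate column x_2 from the other rows.
z-row update in column x_4: 11/2 − (-11/2)·0 = 11/2.

11/2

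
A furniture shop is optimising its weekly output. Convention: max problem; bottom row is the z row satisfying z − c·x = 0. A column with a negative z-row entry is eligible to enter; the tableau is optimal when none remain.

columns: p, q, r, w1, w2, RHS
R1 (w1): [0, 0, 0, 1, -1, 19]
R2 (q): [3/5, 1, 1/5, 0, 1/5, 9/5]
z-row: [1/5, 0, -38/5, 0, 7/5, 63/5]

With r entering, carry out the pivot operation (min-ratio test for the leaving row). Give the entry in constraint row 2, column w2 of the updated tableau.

Ratio test on column r — row 1: entry 0 ≤ 0; row 2: (9/5)/(1/5) = 9. Minimum is 9 at row 2 (q leaves); pivot element 1/5.
Divide row 2 by 1/5; eliminate column r from the other rows.
In the new row 2, the w2 entry is the old entry divided by the pivot: (1/5)/(1/5) = 1.

1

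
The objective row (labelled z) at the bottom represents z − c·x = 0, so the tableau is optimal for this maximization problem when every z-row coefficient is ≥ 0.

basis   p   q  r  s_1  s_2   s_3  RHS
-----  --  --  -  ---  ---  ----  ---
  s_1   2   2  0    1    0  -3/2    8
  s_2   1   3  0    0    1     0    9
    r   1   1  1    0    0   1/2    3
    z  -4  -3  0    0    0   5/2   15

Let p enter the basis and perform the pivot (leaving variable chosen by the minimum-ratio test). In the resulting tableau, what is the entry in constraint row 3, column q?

1

Ratio test on column p — row 1: 8/2 = 4; row 2: 9/1 = 9; row 3: 3/1 = 3. Minimum is 3 at row 3 (r leaves); pivot element 1.
Divide row 3 by 1; eliminate column p from the other rows.
In the new row 3, the q entry is the old entry divided by the pivot: 1/1 = 1.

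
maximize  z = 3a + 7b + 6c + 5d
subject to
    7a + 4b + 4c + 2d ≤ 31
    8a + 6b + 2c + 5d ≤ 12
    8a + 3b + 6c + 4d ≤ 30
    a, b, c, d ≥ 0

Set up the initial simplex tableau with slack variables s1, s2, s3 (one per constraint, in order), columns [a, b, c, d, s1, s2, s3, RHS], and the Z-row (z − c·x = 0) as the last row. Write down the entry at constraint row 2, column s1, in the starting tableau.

0

Slack s1 belongs to constraint 1; its column is the unit vector e_1, so the entry in row 2 is 0.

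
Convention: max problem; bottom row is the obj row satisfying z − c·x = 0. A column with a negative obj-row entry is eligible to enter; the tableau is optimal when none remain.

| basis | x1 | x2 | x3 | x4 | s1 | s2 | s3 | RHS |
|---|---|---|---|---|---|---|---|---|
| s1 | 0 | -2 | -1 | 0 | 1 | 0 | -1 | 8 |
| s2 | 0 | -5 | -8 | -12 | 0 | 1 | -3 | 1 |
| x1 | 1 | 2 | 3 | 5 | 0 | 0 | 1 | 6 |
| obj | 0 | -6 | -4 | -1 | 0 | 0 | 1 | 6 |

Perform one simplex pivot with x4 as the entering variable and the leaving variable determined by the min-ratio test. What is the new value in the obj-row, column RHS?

Ratio test on column x4 — row 1: entry 0 ≤ 0; row 2: entry -12 ≤ 0; row 3: 6/5 = 6/5. Minimum is 6/5 at row 3 (x1 leaves); pivot element 5.
Divide row 3 by 5; eliminate column x4 from the other rows.
obj-row update in column RHS: 6 − (-1)·(6/5) = 36/5.

36/5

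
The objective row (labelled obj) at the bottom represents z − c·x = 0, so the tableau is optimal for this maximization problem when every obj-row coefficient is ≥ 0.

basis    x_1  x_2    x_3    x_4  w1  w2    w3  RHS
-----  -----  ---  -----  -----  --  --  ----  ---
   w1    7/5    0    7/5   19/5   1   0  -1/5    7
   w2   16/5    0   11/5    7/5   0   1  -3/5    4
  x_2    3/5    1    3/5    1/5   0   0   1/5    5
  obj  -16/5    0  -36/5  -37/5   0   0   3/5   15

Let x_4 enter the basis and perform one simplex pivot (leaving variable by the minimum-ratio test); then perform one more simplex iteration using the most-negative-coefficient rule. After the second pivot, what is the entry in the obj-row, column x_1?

Ratio test on column x_4 — row 1: 7/(19/5) = 35/19; row 2: 4/(7/5) = 20/7; row 3: 5/(1/5) = 25. Minimum is 35/19 at row 1 (w1 leaves); pivot element 19/5.
Divide row 1 by 19/5; eliminate column x_4 from the other rows.
Second iteration: most negative obj-row entry is -85/19 in column x_3, so x_3 enters.
Ratio test on column x_3 — row 1: (35/19)/(7/19) = 5; row 2: (27/19)/(32/19) = 27/32; row 3: (88/19)/(10/19) = 44/5. Minimum is 27/32 at row 2 (w2 leaves); pivot element 32/19.
Divide row 2 by 32/19; eliminate column x_3 from the other rows.
After both pivots, the entry at the obj-row, column x_1 is 213/32.

213/32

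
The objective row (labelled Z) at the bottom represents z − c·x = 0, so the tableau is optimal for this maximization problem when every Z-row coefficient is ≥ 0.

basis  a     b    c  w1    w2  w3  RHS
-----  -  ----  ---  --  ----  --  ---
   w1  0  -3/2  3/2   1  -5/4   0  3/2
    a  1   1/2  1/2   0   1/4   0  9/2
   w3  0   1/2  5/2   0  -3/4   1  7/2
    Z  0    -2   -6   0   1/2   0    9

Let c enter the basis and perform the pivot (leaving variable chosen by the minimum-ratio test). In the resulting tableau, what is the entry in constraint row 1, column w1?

2/3

Ratio test on column c — row 1: (3/2)/(3/2) = 1; row 2: (9/2)/(1/2) = 9; row 3: (7/2)/(5/2) = 7/5. Minimum is 1 at row 1 (w1 leaves); pivot element 3/2.
Divide row 1 by 3/2; eliminate column c from the other rows.
In the new row 1, the w1 entry is the old entry divided by the pivot: 1/(3/2) = 2/3.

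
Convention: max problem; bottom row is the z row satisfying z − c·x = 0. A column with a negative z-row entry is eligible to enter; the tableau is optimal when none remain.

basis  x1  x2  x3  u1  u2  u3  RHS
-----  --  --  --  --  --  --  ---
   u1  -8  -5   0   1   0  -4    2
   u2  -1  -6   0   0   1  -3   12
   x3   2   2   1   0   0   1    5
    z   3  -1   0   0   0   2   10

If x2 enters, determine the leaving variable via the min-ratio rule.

Column x2 entries and ratios — u1: -5 ≤ 0, skip; u2: -6 ≤ 0, skip; x3: 5/2 = 5/2.
Smallest ratio is 5/2 in the row of x3, so x3 leaves.

x3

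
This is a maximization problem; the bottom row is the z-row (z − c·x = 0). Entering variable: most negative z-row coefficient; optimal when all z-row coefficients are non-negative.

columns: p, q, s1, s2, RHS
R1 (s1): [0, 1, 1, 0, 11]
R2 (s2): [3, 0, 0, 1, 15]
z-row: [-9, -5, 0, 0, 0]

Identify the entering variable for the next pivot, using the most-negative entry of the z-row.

p

Negative z-row entries: p: -9, q: -5.
The most negative is -9 in column p, so p enters.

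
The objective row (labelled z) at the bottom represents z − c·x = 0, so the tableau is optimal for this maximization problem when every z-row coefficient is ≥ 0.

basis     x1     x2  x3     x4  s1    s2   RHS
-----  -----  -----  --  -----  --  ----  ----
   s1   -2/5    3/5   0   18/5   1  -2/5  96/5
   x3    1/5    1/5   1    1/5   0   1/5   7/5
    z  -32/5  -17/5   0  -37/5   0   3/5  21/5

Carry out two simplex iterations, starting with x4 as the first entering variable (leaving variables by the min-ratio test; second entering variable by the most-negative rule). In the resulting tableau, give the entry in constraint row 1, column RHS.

Ratio test on column x4 — row 1: (96/5)/(18/5) = 16/3; row 2: (7/5)/(1/5) = 7. Minimum is 16/3 at row 1 (s1 leaves); pivot element 18/5.
Divide row 1 by 18/5; eliminate column x4 from the other rows.
Second iteration: most negative z-row entry is -65/9 in column x1, so x1 enters.
Ratio test on column x1 — row 1: entry -1/9 ≤ 0; row 2: (1/3)/(2/9) = 3/2. Minimum is 3/2 at row 2 (x3 leaves); pivot element 2/9.
Divide row 2 by 2/9; eliminate column x1 from the other rows.
After both pivots, the entry at constraint row 1, column RHS is 11/2.

11/2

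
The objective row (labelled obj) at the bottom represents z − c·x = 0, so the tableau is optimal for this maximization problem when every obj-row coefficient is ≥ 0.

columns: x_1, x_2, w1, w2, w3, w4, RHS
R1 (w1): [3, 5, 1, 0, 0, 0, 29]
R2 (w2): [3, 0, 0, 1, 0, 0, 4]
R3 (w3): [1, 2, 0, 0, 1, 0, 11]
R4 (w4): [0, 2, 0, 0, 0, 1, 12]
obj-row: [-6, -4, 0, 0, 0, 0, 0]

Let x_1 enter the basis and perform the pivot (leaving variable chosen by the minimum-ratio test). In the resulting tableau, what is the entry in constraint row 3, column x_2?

Ratio test on column x_1 — row 1: 29/3 = 29/3; row 2: 4/3 = 4/3; row 3: 11/1 = 11; row 4: entry 0 ≤ 0. Minimum is 4/3 at row 2 (w2 leaves); pivot element 3.
Divide row 2 by 3; eliminate column x_1 from the other rows.
Row 3 update in column x_2: 2 − 1·0 = 2.

2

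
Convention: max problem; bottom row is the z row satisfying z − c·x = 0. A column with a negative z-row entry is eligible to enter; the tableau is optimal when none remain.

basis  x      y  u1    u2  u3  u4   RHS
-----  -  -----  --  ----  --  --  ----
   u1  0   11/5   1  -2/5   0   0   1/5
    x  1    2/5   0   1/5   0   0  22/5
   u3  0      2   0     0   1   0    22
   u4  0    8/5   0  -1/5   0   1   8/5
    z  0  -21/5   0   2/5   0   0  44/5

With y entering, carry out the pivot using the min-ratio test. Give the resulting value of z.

101/11

Ratio test on column y — row 1: (1/5)/(11/5) = 1/11; row 2: (22/5)/(2/5) = 11; row 3: 22/2 = 11; row 4: (8/5)/(8/5) = 1. Minimum is 1/11 at row 1 (u1 leaves); pivot element 11/5.
Pivot on row 1; the z-row RHS becomes 44/5 − (-21/5)·(1/11) = 101/11.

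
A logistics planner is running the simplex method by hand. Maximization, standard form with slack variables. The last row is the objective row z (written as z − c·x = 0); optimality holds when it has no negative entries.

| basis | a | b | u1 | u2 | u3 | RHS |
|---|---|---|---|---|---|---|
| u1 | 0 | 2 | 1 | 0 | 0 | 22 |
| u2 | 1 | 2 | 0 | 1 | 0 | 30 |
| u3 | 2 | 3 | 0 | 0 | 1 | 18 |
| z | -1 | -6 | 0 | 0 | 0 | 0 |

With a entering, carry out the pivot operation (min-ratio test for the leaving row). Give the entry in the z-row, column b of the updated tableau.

-9/2

Ratio test on column a — row 1: entry 0 ≤ 0; row 2: 30/1 = 30; row 3: 18/2 = 9. Minimum is 9 at row 3 (u3 leaves); pivot element 2.
Divide row 3 by 2; eliminate column a from the other rows.
z-row update in column b: -6 − (-1)·(3/2) = -9/2.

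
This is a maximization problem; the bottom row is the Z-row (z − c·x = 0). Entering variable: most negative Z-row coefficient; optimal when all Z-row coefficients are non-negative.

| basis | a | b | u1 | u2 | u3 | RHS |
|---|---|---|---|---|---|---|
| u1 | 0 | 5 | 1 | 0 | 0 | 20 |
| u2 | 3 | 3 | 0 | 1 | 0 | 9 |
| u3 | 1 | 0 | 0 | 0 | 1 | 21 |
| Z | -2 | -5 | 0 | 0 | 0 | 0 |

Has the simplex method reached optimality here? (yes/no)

The Z-row has a negative entry -5 in column b, so it is not optimal.

no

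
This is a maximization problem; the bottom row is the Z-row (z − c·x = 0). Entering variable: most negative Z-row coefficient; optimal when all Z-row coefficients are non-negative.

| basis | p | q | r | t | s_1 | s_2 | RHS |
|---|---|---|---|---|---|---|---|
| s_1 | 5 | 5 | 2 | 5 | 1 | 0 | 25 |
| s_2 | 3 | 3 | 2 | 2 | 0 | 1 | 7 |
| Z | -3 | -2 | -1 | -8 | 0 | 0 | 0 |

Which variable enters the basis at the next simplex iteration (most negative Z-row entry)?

Negative Z-row entries: p: -3, q: -2, r: -1, t: -8.
The most negative is -8 in column t, so t enters.

t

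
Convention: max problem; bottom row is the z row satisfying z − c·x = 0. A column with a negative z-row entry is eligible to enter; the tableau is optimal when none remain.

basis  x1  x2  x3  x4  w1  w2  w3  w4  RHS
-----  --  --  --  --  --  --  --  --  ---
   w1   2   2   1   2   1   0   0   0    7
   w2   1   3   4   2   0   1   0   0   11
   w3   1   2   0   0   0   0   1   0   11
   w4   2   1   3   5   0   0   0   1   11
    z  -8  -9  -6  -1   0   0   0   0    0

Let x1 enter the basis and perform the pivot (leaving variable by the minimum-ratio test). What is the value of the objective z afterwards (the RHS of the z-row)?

28

Ratio test on column x1 — row 1: 7/2 = 7/2; row 2: 11/1 = 11; row 3: 11/1 = 11; row 4: 11/2 = 11/2. Minimum is 7/2 at row 1 (w1 leaves); pivot element 2.
Pivot on row 1; the z-row RHS becomes 0 − (-8)·(7/2) = 28.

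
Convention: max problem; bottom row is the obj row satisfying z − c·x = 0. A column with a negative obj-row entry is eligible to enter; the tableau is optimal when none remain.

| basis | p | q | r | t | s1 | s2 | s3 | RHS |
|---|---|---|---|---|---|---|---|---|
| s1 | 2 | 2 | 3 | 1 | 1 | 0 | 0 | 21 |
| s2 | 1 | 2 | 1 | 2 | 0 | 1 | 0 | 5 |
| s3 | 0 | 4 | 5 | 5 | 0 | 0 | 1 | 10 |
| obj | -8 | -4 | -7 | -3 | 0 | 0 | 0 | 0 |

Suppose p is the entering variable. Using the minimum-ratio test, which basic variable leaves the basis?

Column p entries and ratios — s1: 21/2 = 21/2; s2: 5/1 = 5; s3: 0 ≤ 0, skip.
Smallest ratio is 5 in the row of s2, so s2 leaves.

s2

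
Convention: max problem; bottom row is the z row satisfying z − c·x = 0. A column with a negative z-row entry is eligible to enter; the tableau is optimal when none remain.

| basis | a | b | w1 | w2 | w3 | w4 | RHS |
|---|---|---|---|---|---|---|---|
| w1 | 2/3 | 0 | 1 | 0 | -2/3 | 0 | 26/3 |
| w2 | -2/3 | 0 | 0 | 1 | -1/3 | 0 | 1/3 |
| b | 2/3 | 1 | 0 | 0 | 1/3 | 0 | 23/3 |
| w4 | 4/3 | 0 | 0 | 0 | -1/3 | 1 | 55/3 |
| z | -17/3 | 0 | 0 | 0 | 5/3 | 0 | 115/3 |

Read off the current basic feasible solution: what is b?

b is basic (row 3); its value is the RHS of that row, 23/3.

23/3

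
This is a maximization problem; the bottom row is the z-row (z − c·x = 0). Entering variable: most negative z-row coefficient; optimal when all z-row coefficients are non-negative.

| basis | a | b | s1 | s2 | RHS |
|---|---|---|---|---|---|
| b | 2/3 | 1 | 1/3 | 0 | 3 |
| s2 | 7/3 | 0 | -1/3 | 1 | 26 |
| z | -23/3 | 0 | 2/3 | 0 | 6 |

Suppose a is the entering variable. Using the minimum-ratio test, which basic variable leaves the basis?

b

Column a entries and ratios — b: 3/(2/3) = 9/2; s2: 26/(7/3) = 78/7.
Smallest ratio is 9/2 in the row of b, so b leaves.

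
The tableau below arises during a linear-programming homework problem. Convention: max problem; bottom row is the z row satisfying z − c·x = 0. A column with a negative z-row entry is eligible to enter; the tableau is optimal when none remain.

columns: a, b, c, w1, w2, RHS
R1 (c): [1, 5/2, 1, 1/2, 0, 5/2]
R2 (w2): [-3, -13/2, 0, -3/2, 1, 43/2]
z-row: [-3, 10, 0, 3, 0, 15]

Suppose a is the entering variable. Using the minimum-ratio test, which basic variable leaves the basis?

Column a entries and ratios — c: (5/2)/1 = 5/2; w2: -3 ≤ 0, skip.
Smallest ratio is 5/2 in the row of c, so c leaves.

c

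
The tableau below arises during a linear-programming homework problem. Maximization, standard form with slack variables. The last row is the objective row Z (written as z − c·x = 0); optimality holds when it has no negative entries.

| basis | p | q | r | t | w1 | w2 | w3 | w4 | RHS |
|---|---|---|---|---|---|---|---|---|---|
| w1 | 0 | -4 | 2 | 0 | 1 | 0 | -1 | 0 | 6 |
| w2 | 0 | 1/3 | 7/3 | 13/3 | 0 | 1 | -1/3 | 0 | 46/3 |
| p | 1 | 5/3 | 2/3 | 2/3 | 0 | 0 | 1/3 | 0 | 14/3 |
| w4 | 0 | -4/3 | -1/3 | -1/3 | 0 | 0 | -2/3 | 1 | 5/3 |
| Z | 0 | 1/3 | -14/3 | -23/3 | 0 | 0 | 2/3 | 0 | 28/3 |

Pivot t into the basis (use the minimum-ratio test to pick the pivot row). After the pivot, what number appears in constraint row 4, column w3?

-9/13

Ratio test on column t — row 1: entry 0 ≤ 0; row 2: (46/3)/(13/3) = 46/13; row 3: (14/3)/(2/3) = 7; row 4: entry -1/3 ≤ 0. Minimum is 46/13 at row 2 (w2 leaves); pivot element 13/3.
Divide row 2 by 13/3; eliminate column t from the other rows.
Row 4 update in column w3: -2/3 − (-1/3)·(-1/13) = -9/13.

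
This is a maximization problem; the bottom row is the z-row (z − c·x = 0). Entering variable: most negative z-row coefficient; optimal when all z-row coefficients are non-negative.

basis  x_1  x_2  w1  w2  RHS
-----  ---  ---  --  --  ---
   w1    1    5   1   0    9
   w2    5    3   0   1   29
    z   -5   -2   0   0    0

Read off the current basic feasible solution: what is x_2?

0

x_2 is not in the basis, so in the current basic feasible solution x_2 = 0.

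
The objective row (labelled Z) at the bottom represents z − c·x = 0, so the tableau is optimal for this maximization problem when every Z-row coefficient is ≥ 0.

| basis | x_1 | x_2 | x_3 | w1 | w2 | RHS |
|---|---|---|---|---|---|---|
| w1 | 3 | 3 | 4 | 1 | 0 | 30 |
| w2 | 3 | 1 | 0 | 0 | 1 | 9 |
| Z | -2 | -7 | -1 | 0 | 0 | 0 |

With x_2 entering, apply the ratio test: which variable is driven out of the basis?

w2

Column x_2 entries and ratios — w1: 30/3 = 10; w2: 9/1 = 9.
Smallest ratio is 9 in the row of w2, so w2 leaves.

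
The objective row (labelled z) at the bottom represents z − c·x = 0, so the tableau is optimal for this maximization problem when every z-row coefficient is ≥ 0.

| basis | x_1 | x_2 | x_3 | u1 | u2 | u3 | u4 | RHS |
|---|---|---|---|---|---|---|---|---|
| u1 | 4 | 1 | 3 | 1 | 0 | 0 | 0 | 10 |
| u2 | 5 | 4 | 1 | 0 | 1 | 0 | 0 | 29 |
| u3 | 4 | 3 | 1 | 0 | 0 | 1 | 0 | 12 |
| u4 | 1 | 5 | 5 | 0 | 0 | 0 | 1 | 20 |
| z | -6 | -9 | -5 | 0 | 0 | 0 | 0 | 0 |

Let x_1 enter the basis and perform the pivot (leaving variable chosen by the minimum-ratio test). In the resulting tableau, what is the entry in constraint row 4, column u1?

-1/4

Ratio test on column x_1 — row 1: 10/4 = 5/2; row 2: 29/5 = 29/5; row 3: 12/4 = 3; row 4: 20/1 = 20. Minimum is 5/2 at row 1 (u1 leaves); pivot element 4.
Divide row 1 by 4; eliminate column x_1 from the other rows.
Row 4 update in column u1: 0 − 1·(1/4) = -1/4.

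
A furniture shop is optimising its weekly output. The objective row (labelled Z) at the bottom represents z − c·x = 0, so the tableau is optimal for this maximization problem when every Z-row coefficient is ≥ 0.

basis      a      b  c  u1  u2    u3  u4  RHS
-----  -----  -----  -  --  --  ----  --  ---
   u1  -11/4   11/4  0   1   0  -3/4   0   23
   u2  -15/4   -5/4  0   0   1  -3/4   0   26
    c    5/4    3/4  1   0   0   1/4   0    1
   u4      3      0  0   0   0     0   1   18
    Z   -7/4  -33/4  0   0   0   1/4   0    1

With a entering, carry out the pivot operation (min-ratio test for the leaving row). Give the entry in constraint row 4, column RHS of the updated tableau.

Ratio test on column a — row 1: entry -11/4 ≤ 0; row 2: entry -15/4 ≤ 0; row 3: 1/(5/4) = 4/5; row 4: 18/3 = 6. Minimum is 4/5 at row 3 (c leaves); pivot element 5/4.
Divide row 3 by 5/4; eliminate column a from the other rows.
Row 4 update in column RHS: 18 − 3·(4/5) = 78/5.

78/5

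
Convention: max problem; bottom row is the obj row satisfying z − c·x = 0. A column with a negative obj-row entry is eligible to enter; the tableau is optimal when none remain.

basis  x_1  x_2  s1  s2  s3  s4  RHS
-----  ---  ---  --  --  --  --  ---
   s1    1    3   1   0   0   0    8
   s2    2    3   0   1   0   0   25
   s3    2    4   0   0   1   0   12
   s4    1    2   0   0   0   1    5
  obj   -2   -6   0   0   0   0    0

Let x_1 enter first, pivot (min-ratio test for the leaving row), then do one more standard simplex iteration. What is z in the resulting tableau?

15

Ratio test on column x_1 — row 1: 8/1 = 8; row 2: 25/2 = 25/2; row 3: 12/2 = 6; row 4: 5/1 = 5. Minimum is 5 at row 4 (s4 leaves); pivot element 1.
Pivot on row 4; the obj-row RHS becomes 0 − (-2)·5 = 10.
Next entering variable (most negative obj-row entry -2): x_2.
Ratio test on column x_2 — row 1: 3/1 = 3; row 2: entry -1 ≤ 0; row 3: entry 0 ≤ 0; row 4: 5/2 = 5/2. Minimum is 5/2 at row 4 (x_1 leaves); pivot element 2.
After the second pivot the obj-row RHS is 10 − (-2)·(5/2) = 15.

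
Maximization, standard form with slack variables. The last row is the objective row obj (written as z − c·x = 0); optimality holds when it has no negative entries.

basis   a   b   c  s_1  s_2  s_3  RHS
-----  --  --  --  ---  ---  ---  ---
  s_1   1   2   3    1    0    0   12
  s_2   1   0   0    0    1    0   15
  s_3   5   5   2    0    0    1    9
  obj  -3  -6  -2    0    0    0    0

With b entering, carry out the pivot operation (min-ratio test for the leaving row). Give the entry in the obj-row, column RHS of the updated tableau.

54/5

Ratio test on column b — row 1: 12/2 = 6; row 2: entry 0 ≤ 0; row 3: 9/5 = 9/5. Minimum is 9/5 at row 3 (s_3 leaves); pivot element 5.
Divide row 3 by 5; eliminate column b from the other rows.
obj-row update in column RHS: 0 − (-6)·(9/5) = 54/5.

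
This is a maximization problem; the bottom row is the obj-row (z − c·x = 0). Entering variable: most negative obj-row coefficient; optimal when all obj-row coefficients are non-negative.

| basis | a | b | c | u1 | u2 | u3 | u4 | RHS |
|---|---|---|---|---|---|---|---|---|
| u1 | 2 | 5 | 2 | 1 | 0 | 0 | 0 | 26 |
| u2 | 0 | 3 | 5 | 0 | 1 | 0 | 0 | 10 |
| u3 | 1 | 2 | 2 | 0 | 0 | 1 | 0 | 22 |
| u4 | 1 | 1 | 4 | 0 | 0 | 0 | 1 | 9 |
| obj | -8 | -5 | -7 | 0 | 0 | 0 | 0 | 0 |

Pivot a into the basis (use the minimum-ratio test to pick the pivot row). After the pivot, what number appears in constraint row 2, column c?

Ratio test on column a — row 1: 26/2 = 13; row 2: entry 0 ≤ 0; row 3: 22/1 = 22; row 4: 9/1 = 9. Minimum is 9 at row 4 (u4 leaves); pivot element 1.
Divide row 4 by 1; eliminate column a from the other rows.
Row 2 update in column c: 5 − 0·4 = 5.

5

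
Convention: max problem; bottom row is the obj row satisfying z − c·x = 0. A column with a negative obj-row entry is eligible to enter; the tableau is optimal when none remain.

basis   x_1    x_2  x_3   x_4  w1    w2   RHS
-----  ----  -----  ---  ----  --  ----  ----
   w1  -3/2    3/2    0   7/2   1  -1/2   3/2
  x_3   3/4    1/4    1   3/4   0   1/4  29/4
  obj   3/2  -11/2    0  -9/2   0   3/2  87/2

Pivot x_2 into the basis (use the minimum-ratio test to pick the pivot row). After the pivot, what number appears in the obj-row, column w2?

Ratio test on column x_2 — row 1: (3/2)/(3/2) = 1; row 2: (29/4)/(1/4) = 29. Minimum is 1 at row 1 (w1 leaves); pivot element 3/2.
Divide row 1 by 3/2; eliminate column x_2 from the other rows.
obj-row update in column w2: 3/2 − (-11/2)·(-1/3) = -1/3.

-1/3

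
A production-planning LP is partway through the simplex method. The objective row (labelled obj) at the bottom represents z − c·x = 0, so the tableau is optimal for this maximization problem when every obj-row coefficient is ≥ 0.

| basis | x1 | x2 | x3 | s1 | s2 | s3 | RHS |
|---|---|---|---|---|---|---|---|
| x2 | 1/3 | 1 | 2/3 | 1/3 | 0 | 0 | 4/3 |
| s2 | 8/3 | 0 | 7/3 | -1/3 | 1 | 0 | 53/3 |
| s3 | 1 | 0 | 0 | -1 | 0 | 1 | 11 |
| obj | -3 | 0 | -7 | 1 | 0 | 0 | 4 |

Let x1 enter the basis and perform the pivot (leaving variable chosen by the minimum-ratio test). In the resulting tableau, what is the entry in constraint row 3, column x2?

Ratio test on column x1 — row 1: (4/3)/(1/3) = 4; row 2: (53/3)/(8/3) = 53/8; row 3: 11/1 = 11. Minimum is 4 at row 1 (x2 leaves); pivot element 1/3.
Divide row 1 by 1/3; eliminate column x1 from the other rows.
Row 3 update in column x2: 0 − 1·3 = -3.

-3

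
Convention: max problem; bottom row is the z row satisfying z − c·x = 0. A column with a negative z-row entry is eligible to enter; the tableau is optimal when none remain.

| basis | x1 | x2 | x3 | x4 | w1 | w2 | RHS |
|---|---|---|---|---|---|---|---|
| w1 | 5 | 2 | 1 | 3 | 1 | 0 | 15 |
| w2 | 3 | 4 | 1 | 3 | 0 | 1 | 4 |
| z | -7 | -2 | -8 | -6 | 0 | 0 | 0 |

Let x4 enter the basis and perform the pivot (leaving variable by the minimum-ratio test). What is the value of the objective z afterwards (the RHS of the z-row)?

8

Ratio test on column x4 — row 1: 15/3 = 5; row 2: 4/3 = 4/3. Minimum is 4/3 at row 2 (w2 leaves); pivot element 3.
Pivot on row 2; the z-row RHS becomes 0 − (-6)·(4/3) = 8.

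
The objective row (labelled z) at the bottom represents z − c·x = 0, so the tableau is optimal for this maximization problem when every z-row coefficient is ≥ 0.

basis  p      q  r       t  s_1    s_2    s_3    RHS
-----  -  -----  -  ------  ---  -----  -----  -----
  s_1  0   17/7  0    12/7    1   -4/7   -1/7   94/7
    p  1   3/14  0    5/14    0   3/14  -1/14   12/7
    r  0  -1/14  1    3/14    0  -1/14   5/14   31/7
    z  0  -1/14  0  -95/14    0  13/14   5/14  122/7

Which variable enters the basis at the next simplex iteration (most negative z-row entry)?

t

Negative z-row entries: q: -1/14, t: -95/14.
The most negative is -95/14 in column t, so t enters.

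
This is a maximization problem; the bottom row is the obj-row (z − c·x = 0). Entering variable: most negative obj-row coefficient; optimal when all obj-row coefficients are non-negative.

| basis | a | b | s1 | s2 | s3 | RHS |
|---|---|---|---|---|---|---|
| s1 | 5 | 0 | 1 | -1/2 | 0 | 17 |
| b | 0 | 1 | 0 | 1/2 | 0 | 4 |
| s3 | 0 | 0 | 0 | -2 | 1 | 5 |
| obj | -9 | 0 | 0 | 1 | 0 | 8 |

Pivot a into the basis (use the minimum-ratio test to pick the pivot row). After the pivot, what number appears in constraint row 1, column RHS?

Ratio test on column a — row 1: 17/5 = 17/5; row 2: entry 0 ≤ 0; row 3: entry 0 ≤ 0. Minimum is 17/5 at row 1 (s1 leaves); pivot element 5.
Divide row 1 by 5; eliminate column a from the other rows.
In the new row 1, the RHS entry is the old entry divided by the pivot: 17/5 = 17/5.

17/5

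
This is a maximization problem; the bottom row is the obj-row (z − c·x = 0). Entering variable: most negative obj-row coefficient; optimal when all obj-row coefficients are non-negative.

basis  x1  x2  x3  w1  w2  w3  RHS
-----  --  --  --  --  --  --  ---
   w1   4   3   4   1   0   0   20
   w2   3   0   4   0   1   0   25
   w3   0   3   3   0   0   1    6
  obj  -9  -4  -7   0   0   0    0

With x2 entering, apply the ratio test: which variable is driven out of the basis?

Column x2 entries and ratios — w1: 20/3 = 20/3; w2: 0 ≤ 0, skip; w3: 6/3 = 2.
Smallest ratio is 2 in the row of w3, so w3 leaves.

w3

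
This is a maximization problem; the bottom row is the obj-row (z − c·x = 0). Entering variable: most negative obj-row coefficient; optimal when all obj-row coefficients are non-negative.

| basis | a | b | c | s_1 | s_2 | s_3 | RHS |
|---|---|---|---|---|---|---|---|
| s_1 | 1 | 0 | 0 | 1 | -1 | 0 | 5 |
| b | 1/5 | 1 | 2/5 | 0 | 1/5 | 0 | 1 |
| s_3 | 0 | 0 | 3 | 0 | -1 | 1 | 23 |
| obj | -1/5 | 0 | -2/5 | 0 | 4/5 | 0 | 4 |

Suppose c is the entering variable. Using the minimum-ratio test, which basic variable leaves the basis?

b

Column c entries and ratios — s_1: 0 ≤ 0, skip; b: 1/(2/5) = 5/2; s_3: 23/3 = 23/3.
Smallest ratio is 5/2 in the row of b, so b leaves.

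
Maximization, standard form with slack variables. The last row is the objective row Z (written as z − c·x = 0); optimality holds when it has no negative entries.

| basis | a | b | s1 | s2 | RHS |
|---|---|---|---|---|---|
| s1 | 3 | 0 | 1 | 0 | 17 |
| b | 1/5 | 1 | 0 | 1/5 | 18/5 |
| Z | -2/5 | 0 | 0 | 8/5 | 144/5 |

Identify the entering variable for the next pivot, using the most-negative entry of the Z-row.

Negative Z-row entries: a: -2/5.
The most negative is -2/5 in column a, so a enters.

a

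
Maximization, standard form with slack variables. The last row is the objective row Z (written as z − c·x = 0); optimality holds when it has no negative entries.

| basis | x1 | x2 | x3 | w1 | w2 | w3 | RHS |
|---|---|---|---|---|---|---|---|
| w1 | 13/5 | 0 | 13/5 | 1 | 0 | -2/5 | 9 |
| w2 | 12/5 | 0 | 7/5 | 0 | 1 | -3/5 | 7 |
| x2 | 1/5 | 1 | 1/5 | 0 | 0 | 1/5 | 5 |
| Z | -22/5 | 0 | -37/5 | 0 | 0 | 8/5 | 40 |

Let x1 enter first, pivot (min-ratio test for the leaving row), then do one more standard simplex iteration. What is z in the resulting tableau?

769/13

Ratio test on column x1 — row 1: 9/(13/5) = 45/13; row 2: 7/(12/5) = 35/12; row 3: 5/(1/5) = 25. Minimum is 35/12 at row 2 (w2 leaves); pivot element 12/5.
Pivot on row 2; the Z-row RHS becomes 40 − (-22/5)·(35/12) = 317/6.
Next entering variable (most negative Z-row entry -29/6): x3.
Ratio test on column x3 — row 1: (17/12)/(13/12) = 17/13; row 2: (35/12)/(7/12) = 5; row 3: (53/12)/(1/12) = 53. Minimum is 17/13 at row 1 (w1 leaves); pivot element 13/12.
After the second pivot the Z-row RHS is 317/6 − (-29/6)·(17/13) = 769/13.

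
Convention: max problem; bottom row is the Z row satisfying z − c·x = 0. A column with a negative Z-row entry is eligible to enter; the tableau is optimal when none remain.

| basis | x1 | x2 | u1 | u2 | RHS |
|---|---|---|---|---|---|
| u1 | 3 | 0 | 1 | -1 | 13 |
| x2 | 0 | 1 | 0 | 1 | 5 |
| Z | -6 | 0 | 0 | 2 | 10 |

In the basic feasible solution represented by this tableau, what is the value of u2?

u2 is not in the basis, so in the current basic feasible solution u2 = 0.

0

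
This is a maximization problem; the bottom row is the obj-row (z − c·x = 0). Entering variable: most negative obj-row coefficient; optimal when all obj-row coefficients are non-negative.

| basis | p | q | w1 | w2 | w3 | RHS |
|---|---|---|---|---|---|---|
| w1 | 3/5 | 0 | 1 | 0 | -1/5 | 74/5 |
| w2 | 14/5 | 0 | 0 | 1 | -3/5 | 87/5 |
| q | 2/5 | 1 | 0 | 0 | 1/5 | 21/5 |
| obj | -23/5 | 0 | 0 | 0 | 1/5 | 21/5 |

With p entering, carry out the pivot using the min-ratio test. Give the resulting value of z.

459/14

Ratio test on column p — row 1: (74/5)/(3/5) = 74/3; row 2: (87/5)/(14/5) = 87/14; row 3: (21/5)/(2/5) = 21/2. Minimum is 87/14 at row 2 (w2 leaves); pivot element 14/5.
Pivot on row 2; the obj-row RHS becomes 21/5 − (-23/5)·(87/14) = 459/14.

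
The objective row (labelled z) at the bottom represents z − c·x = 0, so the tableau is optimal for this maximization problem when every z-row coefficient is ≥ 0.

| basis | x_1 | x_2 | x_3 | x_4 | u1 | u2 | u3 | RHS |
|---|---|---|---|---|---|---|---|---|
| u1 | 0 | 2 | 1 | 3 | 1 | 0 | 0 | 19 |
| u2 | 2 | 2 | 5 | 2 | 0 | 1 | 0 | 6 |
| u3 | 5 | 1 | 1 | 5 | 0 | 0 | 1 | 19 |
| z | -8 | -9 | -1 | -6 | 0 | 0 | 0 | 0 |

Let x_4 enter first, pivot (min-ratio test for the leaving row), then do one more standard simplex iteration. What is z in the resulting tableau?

27

Ratio test on column x_4 — row 1: 19/3 = 19/3; row 2: 6/2 = 3; row 3: 19/5 = 19/5. Minimum is 3 at row 2 (u2 leaves); pivot element 2.
Pivot on row 2; the z-row RHS becomes 0 − (-6)·3 = 18.
Next entering variable (most negative z-row entry -3): x_2.
Ratio test on column x_2 — row 1: entry -1 ≤ 0; row 2: 3/1 = 3; row 3: entry -4 ≤ 0. Minimum is 3 at row 2 (x_4 leaves); pivot element 1.
After the second pivot the z-row RHS is 18 − (-3)·3 = 27.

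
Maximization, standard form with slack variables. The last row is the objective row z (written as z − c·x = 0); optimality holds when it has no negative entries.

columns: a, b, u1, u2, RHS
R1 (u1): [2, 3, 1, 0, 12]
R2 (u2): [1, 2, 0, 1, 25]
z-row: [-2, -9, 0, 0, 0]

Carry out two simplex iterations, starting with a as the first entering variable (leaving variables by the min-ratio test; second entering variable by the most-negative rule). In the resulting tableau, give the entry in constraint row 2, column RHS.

17

Ratio test on column a — row 1: 12/2 = 6; row 2: 25/1 = 25. Minimum is 6 at row 1 (u1 leaves); pivot element 2.
Divide row 1 by 2; eliminate column a from the other rows.
Second iteration: most negative z-row entry is -6 in column b, so b enters.
Ratio test on column b — row 1: 6/(3/2) = 4; row 2: 19/(1/2) = 38. Minimum is 4 at row 1 (a leaves); pivot element 3/2.
Divide row 1 by 3/2; eliminate column b from the other rows.
After both pivots, the entry at constraint row 2, column RHS is 17.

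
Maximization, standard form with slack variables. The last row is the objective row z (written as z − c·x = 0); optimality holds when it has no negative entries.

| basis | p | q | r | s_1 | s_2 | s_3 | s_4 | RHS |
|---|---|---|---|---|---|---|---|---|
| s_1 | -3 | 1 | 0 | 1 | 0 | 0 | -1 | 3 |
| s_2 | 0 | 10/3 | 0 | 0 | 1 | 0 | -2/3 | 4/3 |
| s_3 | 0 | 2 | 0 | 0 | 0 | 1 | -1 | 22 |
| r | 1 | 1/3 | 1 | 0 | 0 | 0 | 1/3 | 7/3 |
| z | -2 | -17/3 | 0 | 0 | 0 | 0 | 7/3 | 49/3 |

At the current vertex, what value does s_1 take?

s_1 is basic (row 1); its value is the RHS of that row, 3.

3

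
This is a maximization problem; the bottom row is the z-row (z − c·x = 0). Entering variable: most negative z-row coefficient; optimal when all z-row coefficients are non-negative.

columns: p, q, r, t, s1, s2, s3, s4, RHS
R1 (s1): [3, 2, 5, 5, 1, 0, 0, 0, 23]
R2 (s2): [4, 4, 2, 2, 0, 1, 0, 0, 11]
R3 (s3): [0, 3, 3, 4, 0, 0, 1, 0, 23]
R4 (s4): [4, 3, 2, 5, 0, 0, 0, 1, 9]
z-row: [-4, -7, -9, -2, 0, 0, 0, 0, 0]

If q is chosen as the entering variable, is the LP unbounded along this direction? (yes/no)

no

Column q has positive entries in row(s) 1, 2, 3, 4, so the ratio test bounds it — not unbounded.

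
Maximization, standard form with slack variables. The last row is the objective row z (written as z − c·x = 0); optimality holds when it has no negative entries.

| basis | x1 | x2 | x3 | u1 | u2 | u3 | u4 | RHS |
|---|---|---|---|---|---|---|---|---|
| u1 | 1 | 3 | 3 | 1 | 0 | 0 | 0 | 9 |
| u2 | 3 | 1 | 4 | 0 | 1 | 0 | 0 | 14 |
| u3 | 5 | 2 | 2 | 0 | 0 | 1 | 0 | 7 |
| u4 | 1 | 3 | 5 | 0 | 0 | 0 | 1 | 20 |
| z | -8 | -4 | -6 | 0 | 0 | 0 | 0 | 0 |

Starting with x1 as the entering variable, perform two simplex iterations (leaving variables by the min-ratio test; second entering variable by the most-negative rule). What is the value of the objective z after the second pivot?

Ratio test on column x1 — row 1: 9/1 = 9; row 2: 14/3 = 14/3; row 3: 7/5 = 7/5; row 4: 20/1 = 20. Minimum is 7/5 at row 3 (u3 leaves); pivot element 5.
Pivot on row 3; the z-row RHS becomes 0 − (-8)·(7/5) = 56/5.
Next entering variable (most negative z-row entry -14/5): x3.
Ratio test on column x3 — row 1: (38/5)/(13/5) = 38/13; row 2: (49/5)/(14/5) = 7/2; row 3: (7/5)/(2/5) = 7/2; row 4: (93/5)/(23/5) = 93/23. Minimum is 38/13 at row 1 (u1 leaves); pivot element 13/5.
After the second pivot the z-row RHS is 56/5 − (-14/5)·(38/13) = 252/13.

252/13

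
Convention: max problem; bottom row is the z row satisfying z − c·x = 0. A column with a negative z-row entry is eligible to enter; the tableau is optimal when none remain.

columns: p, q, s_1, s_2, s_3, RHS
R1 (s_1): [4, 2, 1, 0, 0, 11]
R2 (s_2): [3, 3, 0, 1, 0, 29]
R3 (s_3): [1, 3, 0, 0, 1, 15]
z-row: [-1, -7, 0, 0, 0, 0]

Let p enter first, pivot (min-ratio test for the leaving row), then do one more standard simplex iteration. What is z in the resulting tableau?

Ratio test on column p — row 1: 11/4 = 11/4; row 2: 29/3 = 29/3; row 3: 15/1 = 15. Minimum is 11/4 at row 1 (s_1 leaves); pivot element 4.
Pivot on row 1; the z-row RHS becomes 0 − (-1)·(11/4) = 11/4.
Next entering variable (most negative z-row entry -13/2): q.
Ratio test on column q — row 1: (11/4)/(1/2) = 11/2; row 2: (83/4)/(3/2) = 83/6; row 3: (49/4)/(5/2) = 49/10. Minimum is 49/10 at row 3 (s_3 leaves); pivot element 5/2.
After the second pivot the z-row RHS is 11/4 − (-13/2)·(49/10) = 173/5.

173/5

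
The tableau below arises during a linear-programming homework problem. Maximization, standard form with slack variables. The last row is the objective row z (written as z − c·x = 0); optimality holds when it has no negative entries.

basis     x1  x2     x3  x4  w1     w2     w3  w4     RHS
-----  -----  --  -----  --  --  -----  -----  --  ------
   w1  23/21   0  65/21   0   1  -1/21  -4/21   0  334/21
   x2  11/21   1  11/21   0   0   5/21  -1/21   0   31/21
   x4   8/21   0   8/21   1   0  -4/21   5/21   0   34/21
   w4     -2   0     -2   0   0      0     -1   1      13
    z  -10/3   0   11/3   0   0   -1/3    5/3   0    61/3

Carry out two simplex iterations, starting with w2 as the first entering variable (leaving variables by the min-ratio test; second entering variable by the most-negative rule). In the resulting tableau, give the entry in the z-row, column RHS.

Ratio test on column w2 — row 1: entry -1/21 ≤ 0; row 2: (31/21)/(5/21) = 31/5; row 3: entry -4/21 ≤ 0; row 4: entry 0 ≤ 0. Minimum is 31/5 at row 2 (x2 leaves); pivot element 5/21.
Divide row 2 by 5/21; eliminate column w2 from the other rows.
Second iteration: most negative z-row entry is -13/5 in column x1, so x1 enters.
Ratio test on column x1 — row 1: (81/5)/(6/5) = 27/2; row 2: (31/5)/(11/5) = 31/11; row 3: (14/5)/(4/5) = 7/2; row 4: entry -2 ≤ 0. Minimum is 31/11 at row 2 (w2 leaves); pivot element 11/5.
Divide row 2 by 11/5; eliminate column x1 from the other rows.
After both pivots, the entry at the z-row, column RHS is 327/11.

327/11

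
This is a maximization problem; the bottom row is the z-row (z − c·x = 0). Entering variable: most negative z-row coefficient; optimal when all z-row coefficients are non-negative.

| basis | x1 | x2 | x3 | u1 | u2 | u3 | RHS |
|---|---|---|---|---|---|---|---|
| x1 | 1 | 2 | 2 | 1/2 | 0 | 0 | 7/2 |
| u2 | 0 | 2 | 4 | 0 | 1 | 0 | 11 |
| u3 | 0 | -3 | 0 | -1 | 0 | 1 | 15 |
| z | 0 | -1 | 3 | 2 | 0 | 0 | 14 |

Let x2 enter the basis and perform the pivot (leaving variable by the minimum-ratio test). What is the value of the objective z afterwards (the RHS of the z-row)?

63/4

Ratio test on column x2 — row 1: (7/2)/2 = 7/4; row 2: 11/2 = 11/2; row 3: entry -3 ≤ 0. Minimum is 7/4 at row 1 (x1 leaves); pivot element 2.
Pivot on row 1; the z-row RHS becomes 14 − (-1)·(7/4) = 63/4.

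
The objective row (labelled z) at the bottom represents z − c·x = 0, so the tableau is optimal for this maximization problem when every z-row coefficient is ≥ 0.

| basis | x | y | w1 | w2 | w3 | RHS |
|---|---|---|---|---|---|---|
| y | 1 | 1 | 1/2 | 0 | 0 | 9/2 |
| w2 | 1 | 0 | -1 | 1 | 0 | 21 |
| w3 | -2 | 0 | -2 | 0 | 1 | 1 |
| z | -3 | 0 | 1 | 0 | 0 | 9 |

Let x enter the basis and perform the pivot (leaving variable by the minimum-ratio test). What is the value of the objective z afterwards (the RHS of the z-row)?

Ratio test on column x — row 1: (9/2)/1 = 9/2; row 2: 21/1 = 21; row 3: entry -2 ≤ 0. Minimum is 9/2 at row 1 (y leaves); pivot element 1.
Pivot on row 1; the z-row RHS becomes 9 − (-3)·(9/2) = 45/2.

45/2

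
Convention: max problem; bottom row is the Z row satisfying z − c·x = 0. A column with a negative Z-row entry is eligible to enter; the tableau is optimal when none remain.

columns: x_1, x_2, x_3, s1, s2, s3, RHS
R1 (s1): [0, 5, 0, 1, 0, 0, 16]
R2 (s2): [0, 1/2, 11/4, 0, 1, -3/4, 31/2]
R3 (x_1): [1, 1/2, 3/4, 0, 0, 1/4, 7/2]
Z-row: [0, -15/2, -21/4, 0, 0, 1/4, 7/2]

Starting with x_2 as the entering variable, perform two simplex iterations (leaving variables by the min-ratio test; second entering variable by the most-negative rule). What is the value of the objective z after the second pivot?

204/5

Ratio test on column x_2 — row 1: 16/5 = 16/5; row 2: (31/2)/(1/2) = 31; row 3: (7/2)/(1/2) = 7. Minimum is 16/5 at row 1 (s1 leaves); pivot element 5.
Pivot on row 1; the Z-row RHS becomes 7/2 − (-15/2)·(16/5) = 55/2.
Next entering variable (most negative Z-row entry -21/4): x_3.
Ratio test on column x_3 — row 1: entry 0 ≤ 0; row 2: (139/10)/(11/4) = 278/55; row 3: (19/10)/(3/4) = 38/15. Minimum is 38/15 at row 3 (x_1 leaves); pivot element 3/4.
After the second pivot the Z-row RHS is 55/2 − (-21/4)·(38/15) = 204/5.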